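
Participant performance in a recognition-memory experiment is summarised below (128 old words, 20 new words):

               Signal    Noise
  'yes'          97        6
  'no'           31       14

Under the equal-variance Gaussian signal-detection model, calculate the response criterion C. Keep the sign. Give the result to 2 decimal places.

C = -0.09

H = 97/128 = 0.7578
FA = 6/20 = 0.3000
z(0.7578) = 0.6992, z(0.3000) = -0.5244
c = −½·[z(H) + z(FA)] = −0.5 × (0.6992 + (-0.5244)) = -0.0874
c < 0: the participant has a liberal response bias.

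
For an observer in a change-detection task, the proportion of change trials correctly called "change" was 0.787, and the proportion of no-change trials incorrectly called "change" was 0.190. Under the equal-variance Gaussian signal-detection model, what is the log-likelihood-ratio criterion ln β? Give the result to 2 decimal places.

ln β = 0.07

Φ⁻¹(H) = 0.796
Φ⁻¹(FA) = -0.878
ln β = −½·[z(H)² − z(FA)²] = −0.5 × (0.634 − 0.771) = 0.0685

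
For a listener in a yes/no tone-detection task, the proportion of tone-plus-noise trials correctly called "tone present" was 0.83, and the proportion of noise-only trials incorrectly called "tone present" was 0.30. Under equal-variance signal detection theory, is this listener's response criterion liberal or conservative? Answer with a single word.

liberal

z(H) = 0.954, z(FA) = -0.524
c = −½·(z(H) + z(FA)) = -0.215
c < 0 → liberal criterion (biased toward responding “yes”).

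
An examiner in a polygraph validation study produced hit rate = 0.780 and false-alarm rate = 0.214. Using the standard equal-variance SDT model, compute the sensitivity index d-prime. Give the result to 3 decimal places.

Φ⁻¹(H) = Φ⁻¹(0.780) = 0.7722
Φ⁻¹(FA) = Φ⁻¹(0.214) = -0.7926
d' = z(H) − z(FA) = 0.7722 − (-0.7926) = 1.5648

d-prime = 1.565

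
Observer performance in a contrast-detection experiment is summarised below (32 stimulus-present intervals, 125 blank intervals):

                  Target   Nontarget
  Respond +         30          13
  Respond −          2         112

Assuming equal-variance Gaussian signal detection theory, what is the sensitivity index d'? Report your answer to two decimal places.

H = 30/32 = 0.9375
FA = 13/125 = 0.1040
z(0.9375) = 1.534, z(0.1040) = -1.259
d' = z(H) − z(FA) = 1.534 − (-1.259) = 2.793

d' = 2.79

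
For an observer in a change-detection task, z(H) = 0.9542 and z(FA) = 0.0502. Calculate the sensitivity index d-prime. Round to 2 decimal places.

d' = z(H) − z(FA) = 0.9542 − 0.0502 = 0.9040

d-prime = 0.90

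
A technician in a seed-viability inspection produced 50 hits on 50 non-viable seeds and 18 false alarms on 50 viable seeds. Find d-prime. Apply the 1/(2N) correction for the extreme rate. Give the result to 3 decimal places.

d-prime = 2.685

The hit rate is 50/50 = 1, so apply the 1/(2N) correction: H → 1 − 1/(2·50) = 0.99000.
z(H) = z(0.99000) = 2.3263
z(FA) = z(0.36000) = -0.3585
d' = 2.3263 − (-0.3585) = 2.6848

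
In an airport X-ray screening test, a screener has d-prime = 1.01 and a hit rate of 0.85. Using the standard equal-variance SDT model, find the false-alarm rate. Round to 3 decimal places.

z(hit rate) = z(0.85) = 1.0364
z(FA) = z(H) − d' = 1.0364 − 1.01 = 0.0264
false-alarm rate = Φ(0.0264) = 0.5105

false-alarm rate = 0.511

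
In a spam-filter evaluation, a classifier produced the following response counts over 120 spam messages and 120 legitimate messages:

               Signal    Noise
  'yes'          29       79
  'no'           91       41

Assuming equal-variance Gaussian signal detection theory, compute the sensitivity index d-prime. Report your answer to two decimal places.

d-prime = -1.11

H = 29/120 = 0.2417
FA = 79/120 = 0.6583
z(H) = z(0.2417) = -0.701
z(FA) = z(0.6583) = 0.408
d' = z(H) − z(FA) = -0.701 − 0.408 = -1.109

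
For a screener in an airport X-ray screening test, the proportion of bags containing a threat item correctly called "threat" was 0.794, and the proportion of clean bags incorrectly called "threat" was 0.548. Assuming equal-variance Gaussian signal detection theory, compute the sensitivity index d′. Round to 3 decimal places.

d′ = 0.700

Φ⁻¹(H) = Φ⁻¹(0.794) = 0.8204
Φ⁻¹(FA) = Φ⁻¹(0.548) = 0.1206
d' = z(H) − z(FA) = 0.8204 − 0.1206 = 0.6998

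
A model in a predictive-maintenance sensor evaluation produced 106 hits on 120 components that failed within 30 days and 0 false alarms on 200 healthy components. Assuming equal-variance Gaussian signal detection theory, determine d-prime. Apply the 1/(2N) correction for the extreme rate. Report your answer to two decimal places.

The false-alarm rate is 0/200 = 0, so apply the 1/(2N) correction: FA → 1/(2·200) = 0.00250.
z(H) = z(0.88333) = 1.192
z(FA) = z(0.00250) = -2.807
d' = 1.192 − (-2.807) = 3.999

d-prime = 4.00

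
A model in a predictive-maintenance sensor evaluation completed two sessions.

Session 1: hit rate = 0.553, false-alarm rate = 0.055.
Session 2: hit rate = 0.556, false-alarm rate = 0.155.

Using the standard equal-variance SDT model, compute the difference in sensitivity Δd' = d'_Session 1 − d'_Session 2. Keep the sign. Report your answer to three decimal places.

Session 1: z(0.553) = 0.1332, z(0.055) = -1.5982, d' = 1.7314
Session 2: z(0.556) = 0.1408, z(0.155) = -1.0152, d' = 1.1560
Δd' = d'_Session 1 − d'_Session 2 = 1.7314 − 1.1560 = 0.5754
Session 1 has the higher sensitivity.

Δd' = 0.575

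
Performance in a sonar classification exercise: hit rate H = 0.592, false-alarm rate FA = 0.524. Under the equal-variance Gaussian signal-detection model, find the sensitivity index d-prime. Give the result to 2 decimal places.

z(H) = z(0.592) = 0.2327
z(FA) = z(0.524) = 0.0602
d' = z(H) − z(FA) = 0.2327 − 0.0602 = 0.1725

d-prime = 0.17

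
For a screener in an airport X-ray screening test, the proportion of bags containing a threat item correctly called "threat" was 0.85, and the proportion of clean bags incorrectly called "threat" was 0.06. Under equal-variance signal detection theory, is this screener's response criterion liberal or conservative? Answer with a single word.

conservative

z(H) = 1.036, z(FA) = -1.555
c = −½·(z(H) + z(FA)) = 0.2595
c > 0 → conservative criterion (biased toward responding “no”).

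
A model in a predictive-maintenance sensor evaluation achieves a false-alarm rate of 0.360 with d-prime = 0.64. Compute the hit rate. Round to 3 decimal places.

hit rate = 0.611

z(false-alarm rate) = z(0.360) = -0.3585
z(H) = z(FA) + d' = -0.3585 + 0.64 = 0.2815
hit rate = Φ(0.2815) = 0.6108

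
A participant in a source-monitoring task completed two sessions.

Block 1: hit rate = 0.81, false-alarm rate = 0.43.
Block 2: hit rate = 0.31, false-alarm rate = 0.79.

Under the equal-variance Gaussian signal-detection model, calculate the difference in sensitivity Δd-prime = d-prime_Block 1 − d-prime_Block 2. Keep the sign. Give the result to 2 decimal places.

Δd-prime = 2.36

Block 1: z(0.81) = 0.878, z(0.43) = -0.176, d' = 1.054
Block 2: z(0.31) = -0.496, z(0.79) = 0.806, d' = -1.302
Δd' = d'_Block 1 − d'_Block 2 = 1.054 − (-1.302) = 2.356
Block 1 has the higher sensitivity.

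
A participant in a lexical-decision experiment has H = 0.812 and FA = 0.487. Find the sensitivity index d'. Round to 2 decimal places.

d' = 0.92

z(H) = 0.8853
z(FA) = -0.0326
d' = z(H) − z(FA) = 0.8853 − (-0.0326) = 0.9179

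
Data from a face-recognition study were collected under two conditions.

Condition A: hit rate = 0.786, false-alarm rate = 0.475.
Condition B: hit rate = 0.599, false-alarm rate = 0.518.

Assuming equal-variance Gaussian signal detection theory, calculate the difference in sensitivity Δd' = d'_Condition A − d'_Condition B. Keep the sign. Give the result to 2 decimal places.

Condition A: z(0.786) = 0.793, z(0.475) = -0.063, d' = 0.856
Condition B: z(0.599) = 0.251, z(0.518) = 0.045, d' = 0.206
Δd' = d'_Condition A − d'_Condition B = 0.856 − 0.206 = 0.650
Condition A has the higher sensitivity.

Δd' = 0.65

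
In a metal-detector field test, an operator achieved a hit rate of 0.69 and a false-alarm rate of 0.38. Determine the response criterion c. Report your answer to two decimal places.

c = -0.10

Φ⁻¹(H) = 0.4959
Φ⁻¹(FA) = -0.3055
c = −½·[z(H) + z(FA)] = −0.5 × (0.4959 + (-0.3055)) = -0.0952
c < 0: the operator has a liberal response bias.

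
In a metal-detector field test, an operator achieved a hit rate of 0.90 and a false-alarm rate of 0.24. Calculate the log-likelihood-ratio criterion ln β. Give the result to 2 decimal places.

ln β = -0.57

z(0.90) = 1.282, z(0.24) = -0.706
ln β = −½·[z(H)² − z(FA)²] = −0.5 × (1.644 − 0.498) = -0.573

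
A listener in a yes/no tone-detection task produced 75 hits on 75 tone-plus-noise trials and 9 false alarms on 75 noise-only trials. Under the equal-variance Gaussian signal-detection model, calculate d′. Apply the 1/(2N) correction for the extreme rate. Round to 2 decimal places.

d′ = 3.65

The hit rate is 75/75 = 1, so apply the 1/(2N) correction: H → 1 − 1/(2·75) = 0.99333.
z(H) = z(0.99333) = 2.475
z(FA) = z(0.12000) = -1.175
d' = 2.475 − (-1.175) = 3.650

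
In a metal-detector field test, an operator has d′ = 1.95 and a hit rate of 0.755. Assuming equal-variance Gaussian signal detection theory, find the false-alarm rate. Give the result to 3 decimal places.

z(hit rate) = z(0.755) = 0.6903
z(FA) = z(H) − d' = 0.6903 − 1.95 = -1.2597
false-alarm rate = Φ(-1.2597) = 0.1039

false-alarm rate = 0.104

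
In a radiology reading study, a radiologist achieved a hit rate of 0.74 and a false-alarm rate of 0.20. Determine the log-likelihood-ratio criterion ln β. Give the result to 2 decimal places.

z(H) = 0.643
z(FA) = -0.842
ln β = −½·[z(H)² − z(FA)²] = −0.5 × (0.413 − 0.709) = 0.148

ln β = 0.15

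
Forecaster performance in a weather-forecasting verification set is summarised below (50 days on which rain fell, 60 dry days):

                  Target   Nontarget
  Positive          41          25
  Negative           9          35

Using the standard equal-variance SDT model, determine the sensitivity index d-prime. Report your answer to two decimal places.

d-prime = 1.13

H = 41/50 = 0.8200
FA = 25/60 = 0.4167
z(H) = z(0.8200) = 0.9154
z(FA) = z(0.4167) = -0.2103
d' = z(H) − z(FA) = 0.9154 − (-0.2103) = 1.1257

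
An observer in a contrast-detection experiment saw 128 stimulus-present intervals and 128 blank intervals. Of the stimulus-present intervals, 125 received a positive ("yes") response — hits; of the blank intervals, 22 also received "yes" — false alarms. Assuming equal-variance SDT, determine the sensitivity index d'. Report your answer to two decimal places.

d' = 2.93

H = 125/128 = 0.9766
FA = 22/128 = 0.1719
Φ⁻¹(0.9766) = 1.9881, Φ⁻¹(0.1719) = -0.9467
d' = z(H) − z(FA) = 1.9881 − (-0.9467) = 2.9348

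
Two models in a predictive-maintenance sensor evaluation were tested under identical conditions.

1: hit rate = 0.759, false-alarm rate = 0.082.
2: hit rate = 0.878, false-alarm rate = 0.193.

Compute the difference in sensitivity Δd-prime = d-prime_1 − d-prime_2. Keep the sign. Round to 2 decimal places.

Δd-prime = 0.06

1: z(0.759) = 0.703, z(0.082) = -1.392, d' = 2.095
2: z(0.878) = 1.165, z(0.193) = -0.867, d' = 2.032
Δd' = d'_1 − d'_2 = 2.095 − 2.032 = 0.063
1 has the higher sensitivity.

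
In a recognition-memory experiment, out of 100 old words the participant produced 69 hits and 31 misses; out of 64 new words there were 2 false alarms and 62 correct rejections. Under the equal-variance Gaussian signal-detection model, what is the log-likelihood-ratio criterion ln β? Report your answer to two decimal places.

H = 69/100 = 0.6900
FA = 2/64 = 0.0312
z(H) = 0.496
z(FA) = -1.863
ln β = −½·[z(H)² − z(FA)²] = −0.5 × (0.246 − 3.471) = 1.6125

ln β = 1.61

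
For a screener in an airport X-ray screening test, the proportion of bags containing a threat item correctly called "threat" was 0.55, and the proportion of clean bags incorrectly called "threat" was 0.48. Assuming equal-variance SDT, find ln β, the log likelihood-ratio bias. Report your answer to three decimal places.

ln β = -0.007

Φ⁻¹(H) = Φ⁻¹(0.55) = 0.1257
Φ⁻¹(FA) = Φ⁻¹(0.48) = -0.0502
ln β = −½·[z(H)² − z(FA)²] = −0.5 × (0.0158 − 0.0025) = -0.00665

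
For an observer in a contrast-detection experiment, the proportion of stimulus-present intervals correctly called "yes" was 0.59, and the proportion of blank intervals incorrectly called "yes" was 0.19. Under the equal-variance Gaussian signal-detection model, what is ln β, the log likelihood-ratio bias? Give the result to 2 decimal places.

z(H) = z(0.59) = 0.228
z(FA) = z(0.19) = -0.878
ln β = −½·[z(H)² − z(FA)²] = −0.5 × (0.052 − 0.771) = 0.3595

ln β = 0.36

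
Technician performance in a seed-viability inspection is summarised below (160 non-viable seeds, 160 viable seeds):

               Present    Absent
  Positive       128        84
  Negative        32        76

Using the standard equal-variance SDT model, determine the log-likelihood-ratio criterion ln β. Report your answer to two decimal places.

ln β = -0.35

H = 128/160 = 0.8000
FA = 84/160 = 0.5250
Φ⁻¹(H) = Φ⁻¹(0.8000) = 0.842
Φ⁻¹(FA) = Φ⁻¹(0.5250) = 0.063
ln β = −½·[z(H)² − z(FA)²] = −0.5 × (0.709 − 0.004) = -0.3525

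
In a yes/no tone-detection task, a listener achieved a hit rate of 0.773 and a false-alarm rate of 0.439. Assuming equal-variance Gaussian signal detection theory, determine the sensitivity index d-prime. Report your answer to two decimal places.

z(0.773) = 0.7488, z(0.439) = -0.1535
d' = z(H) − z(FA) = 0.7488 − (-0.1535) = 0.9023

d-prime = 0.90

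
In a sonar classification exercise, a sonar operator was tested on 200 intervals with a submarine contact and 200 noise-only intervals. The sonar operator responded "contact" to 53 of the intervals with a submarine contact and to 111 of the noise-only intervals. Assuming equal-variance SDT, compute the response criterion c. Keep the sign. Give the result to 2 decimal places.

H = 53/200 = 0.2650
FA = 111/200 = 0.5550
Φ⁻¹(0.2650) = -0.6280, Φ⁻¹(0.5550) = 0.1383
c = −½·[z(H) + z(FA)] = −0.5 × (-0.6280 + 0.1383) = 0.24485
c > 0: the sonar operator has a conservative response bias.

c = 0.24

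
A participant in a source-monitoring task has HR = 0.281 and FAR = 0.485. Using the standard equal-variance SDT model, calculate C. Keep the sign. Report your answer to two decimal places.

C = 0.31

z(H) = z(0.281) = -0.5799
z(FA) = z(0.485) = -0.0376
c = −½·[z(H) + z(FA)] = −0.5 × (-0.5799 + (-0.0376)) = 0.30875
c > 0: the participant has a conservative response bias.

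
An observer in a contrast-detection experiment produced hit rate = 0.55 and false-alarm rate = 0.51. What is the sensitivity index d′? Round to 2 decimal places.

d′ = 0.10

z(0.55) = 0.126, z(0.51) = 0.025
d' = z(H) − z(FA) = 0.126 − 0.025 = 0.101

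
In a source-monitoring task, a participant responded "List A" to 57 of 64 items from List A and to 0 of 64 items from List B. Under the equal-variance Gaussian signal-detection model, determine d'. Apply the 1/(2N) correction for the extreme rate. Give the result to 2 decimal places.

The false-alarm rate is 0/64 = 0, so apply the 1/(2N) correction: FA → 1/(2·64) = 0.00781.
z(H) = z(0.89062) = 1.230
z(FA) = z(0.00781) = -2.418
d' = 1.230 − (-2.418) = 3.648

d' = 3.65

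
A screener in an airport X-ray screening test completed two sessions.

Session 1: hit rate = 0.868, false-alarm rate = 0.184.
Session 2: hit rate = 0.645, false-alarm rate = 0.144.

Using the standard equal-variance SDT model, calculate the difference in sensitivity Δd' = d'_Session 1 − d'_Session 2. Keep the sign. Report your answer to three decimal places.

Δd' = 0.583

Session 1: z(0.868) = 1.1170, z(0.184) = -0.9002, d' = 2.0172
Session 2: z(0.645) = 0.3719, z(0.144) = -1.0625, d' = 1.4344
Δd' = d'_Session 1 − d'_Session 2 = 2.0172 − 1.4344 = 0.5828
Session 1 has the higher sensitivity.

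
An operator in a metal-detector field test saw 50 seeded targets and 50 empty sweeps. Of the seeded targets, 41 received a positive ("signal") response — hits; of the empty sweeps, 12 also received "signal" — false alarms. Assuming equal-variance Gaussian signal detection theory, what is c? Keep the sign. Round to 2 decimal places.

H = 41/50 = 0.8200
FA = 12/50 = 0.2400
z(H) = z(0.8200) = 0.915
z(FA) = z(0.2400) = -0.706
c = −½·[z(H) + z(FA)] = −0.5 × (0.915 + (-0.706)) = -0.1045

c = -0.10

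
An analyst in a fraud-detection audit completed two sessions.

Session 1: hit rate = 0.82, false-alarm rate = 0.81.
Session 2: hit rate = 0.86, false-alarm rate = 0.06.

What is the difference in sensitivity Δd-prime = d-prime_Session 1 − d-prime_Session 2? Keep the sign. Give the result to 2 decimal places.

Δd-prime = -2.60

Session 1: z(0.82) = 0.915, z(0.81) = 0.878, d' = 0.037
Session 2: z(0.86) = 1.080, z(0.06) = -1.555, d' = 2.635
Δd' = d'_Session 1 − d'_Session 2 = 0.037 − 2.635 = -2.598
Session 2 has the higher sensitivity.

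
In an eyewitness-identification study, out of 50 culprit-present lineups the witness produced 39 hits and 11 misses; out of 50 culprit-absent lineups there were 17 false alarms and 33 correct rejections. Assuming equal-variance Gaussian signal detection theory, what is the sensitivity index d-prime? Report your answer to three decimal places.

d-prime = 1.185

H = 39/50 = 0.7800
FA = 17/50 = 0.3400
z(H) = 0.7722
z(FA) = -0.4125
d' = z(H) − z(FA) = 0.7722 − (-0.4125) = 1.1847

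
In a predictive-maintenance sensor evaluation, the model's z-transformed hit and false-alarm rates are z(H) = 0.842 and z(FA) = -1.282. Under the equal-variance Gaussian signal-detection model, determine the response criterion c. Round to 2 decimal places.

c = 0.22

c = −½·[z(H) + z(FA)] = −½·(0.842 + (-1.282)) = 0.220
c > 0: the model has a conservative response bias.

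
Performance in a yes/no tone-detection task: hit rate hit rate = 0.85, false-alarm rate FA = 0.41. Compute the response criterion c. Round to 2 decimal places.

c = -0.40

z(0.85) = 1.036, z(0.41) = -0.228
c = −½·[z(H) + z(FA)] = −0.5 × (1.036 + (-0.228)) = -0.404
c < 0: the listener has a liberal response bias.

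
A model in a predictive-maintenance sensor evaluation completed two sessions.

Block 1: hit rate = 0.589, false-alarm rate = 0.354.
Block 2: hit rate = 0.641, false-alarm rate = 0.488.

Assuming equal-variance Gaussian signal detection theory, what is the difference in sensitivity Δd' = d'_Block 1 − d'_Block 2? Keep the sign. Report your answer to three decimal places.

Block 1: z(0.589) = 0.2250, z(0.354) = -0.3745, d' = 0.5995
Block 2: z(0.641) = 0.3611, z(0.488) = -0.0301, d' = 0.3912
Δd' = d'_Block 1 − d'_Block 2 = 0.5995 − 0.3912 = 0.2083
Block 1 has the higher sensitivity.

Δd' = 0.208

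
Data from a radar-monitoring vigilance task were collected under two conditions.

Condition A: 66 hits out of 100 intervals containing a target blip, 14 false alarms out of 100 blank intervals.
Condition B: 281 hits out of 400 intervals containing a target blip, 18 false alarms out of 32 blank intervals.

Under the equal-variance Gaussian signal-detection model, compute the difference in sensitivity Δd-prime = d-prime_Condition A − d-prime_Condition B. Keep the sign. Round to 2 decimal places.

Δd-prime = 1.12

Condition A: z(0.6600) = 0.412, z(0.1400) = -1.080, d' = 1.492
Condition B: z(0.7025) = 0.532, z(0.5625) = 0.157, d' = 0.375
Δd' = d'_Condition A − d'_Condition B = 1.492 − 0.375 = 1.117
Condition A has the higher sensitivity.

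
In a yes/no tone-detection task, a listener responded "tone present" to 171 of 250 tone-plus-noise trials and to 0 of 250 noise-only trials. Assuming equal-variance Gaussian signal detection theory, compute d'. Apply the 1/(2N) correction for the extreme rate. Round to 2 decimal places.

The false-alarm rate is 0/250 = 0, so apply the 1/(2N) correction: FA → 1/(2·250) = 0.00200.
z(H) = z(0.68400) = 0.479
z(FA) = z(0.00200) = -2.878
d' = 0.479 − (-2.878) = 3.357

d' = 3.36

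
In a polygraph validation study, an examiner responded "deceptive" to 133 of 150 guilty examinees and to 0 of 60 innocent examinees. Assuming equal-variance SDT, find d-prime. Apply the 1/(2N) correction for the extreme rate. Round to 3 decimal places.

The false-alarm rate is 0/60 = 0, so apply the 1/(2N) correction: FA → 1/(2·60) = 0.00833.
z(H) = z(0.88667) = 1.2090
z(FA) = z(0.00833) = -2.3941
d' = 1.2090 − (-2.3941) = 3.6031

d-prime = 3.603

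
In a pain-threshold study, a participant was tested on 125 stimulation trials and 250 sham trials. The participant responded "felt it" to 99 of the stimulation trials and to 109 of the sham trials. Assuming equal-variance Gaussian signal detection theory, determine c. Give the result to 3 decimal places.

H = 99/125 = 0.7920
FA = 109/250 = 0.4360
Φ⁻¹(0.7920) = 0.8134, Φ⁻¹(0.4360) = -0.1611
c = −½·[z(H) + z(FA)] = −0.5 × (0.8134 + (-0.1611)) = -0.32615

c = -0.326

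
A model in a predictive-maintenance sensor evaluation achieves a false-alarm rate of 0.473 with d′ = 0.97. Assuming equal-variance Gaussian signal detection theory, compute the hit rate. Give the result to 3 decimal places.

z(false-alarm rate) = z(0.473) = -0.0677
z(H) = z(FA) + d' = -0.0677 + 0.97 = 0.9023
hit rate = Φ(0.9023) = 0.8166

hit rate = 0.817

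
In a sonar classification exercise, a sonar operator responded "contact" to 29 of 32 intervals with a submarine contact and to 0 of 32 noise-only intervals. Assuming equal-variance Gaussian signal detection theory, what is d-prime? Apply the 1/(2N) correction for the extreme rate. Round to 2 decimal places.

The false-alarm rate is 0/32 = 0, so apply the 1/(2N) correction: FA → 1/(2·32) = 0.01562.
z(H) = z(0.90625) = 1.318
z(FA) = z(0.01562) = -2.154
d' = 1.318 − (-2.154) = 3.472

d-prime = 3.47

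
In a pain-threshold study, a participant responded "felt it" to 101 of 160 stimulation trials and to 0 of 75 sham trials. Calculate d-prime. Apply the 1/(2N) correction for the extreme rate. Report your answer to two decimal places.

The false-alarm rate is 0/75 = 0, so apply the 1/(2N) correction: FA → 1/(2·75) = 0.00667.
z(H) = z(0.63125) = 0.335
z(FA) = z(0.00667) = -2.475
d' = 0.335 − (-2.475) = 2.810

d-prime = 2.81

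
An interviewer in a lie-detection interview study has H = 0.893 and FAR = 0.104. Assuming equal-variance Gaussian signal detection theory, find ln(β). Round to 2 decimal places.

ln β = 0.02

Φ⁻¹(H) = Φ⁻¹(0.893) = 1.243
Φ⁻¹(FA) = Φ⁻¹(0.104) = -1.259
ln β = −½·[z(H)² − z(FA)²] = −0.5 × (1.545 − 1.585) = 0.020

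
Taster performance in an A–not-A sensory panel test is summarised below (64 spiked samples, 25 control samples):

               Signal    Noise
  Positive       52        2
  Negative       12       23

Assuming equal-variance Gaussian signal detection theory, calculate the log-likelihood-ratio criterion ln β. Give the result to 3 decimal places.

H = 52/64 = 0.8125
FA = 2/25 = 0.0800
z(H) = z(0.8125) = 0.8871
z(FA) = z(0.0800) = -1.4051
ln β = −½·[z(H)² − z(FA)²] = −0.5 × (0.7869 − 1.9743) = 0.5937

ln β = 0.594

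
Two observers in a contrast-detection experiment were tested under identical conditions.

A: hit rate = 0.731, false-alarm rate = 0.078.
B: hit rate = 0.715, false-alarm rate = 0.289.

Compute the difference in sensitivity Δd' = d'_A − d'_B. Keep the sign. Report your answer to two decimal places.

Δd' = 0.91

A: z(0.731) = 0.616, z(0.078) = -1.419, d' = 2.035
B: z(0.715) = 0.568, z(0.289) = -0.556, d' = 1.124
Δd' = d'_A − d'_B = 2.035 − 1.124 = 0.911
A has the higher sensitivity.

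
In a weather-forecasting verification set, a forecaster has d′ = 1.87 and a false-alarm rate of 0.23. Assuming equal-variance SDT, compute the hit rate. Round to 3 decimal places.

hit rate = 0.871

z(false-alarm rate) = z(0.23) = -0.7388
z(H) = z(FA) + d' = -0.7388 + 1.87 = 1.1312
hit rate = Φ(1.1312) = 0.8710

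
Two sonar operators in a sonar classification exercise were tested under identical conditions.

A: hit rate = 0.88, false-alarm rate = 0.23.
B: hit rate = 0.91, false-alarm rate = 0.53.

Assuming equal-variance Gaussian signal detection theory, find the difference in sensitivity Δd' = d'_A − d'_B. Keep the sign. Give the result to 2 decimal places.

Δd' = 0.65

A: z(0.88) = 1.175, z(0.23) = -0.739, d' = 1.914
B: z(0.91) = 1.341, z(0.53) = 0.075, d' = 1.266
Δd' = d'_A − d'_B = 1.914 − 1.266 = 0.648
A has the higher sensitivity.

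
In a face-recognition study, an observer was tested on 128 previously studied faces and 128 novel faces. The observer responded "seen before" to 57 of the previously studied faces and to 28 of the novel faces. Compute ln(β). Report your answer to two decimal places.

ln β = 0.29

H = 57/128 = 0.4453
FA = 28/128 = 0.2188
Φ⁻¹(0.4453) = -0.138, Φ⁻¹(0.2188) = -0.776
ln β = −½·[z(H)² − z(FA)²] = −0.5 × (0.019 − 0.602) = 0.2915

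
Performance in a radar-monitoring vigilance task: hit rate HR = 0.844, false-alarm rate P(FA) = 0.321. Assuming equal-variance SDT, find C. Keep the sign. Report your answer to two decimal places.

z(H) = 1.0110
z(FA) = -0.4649
c = −½·[z(H) + z(FA)] = −0.5 × (1.0110 + (-0.4649)) = -0.27305
c < 0: the operator has a liberal response bias.

C = -0.27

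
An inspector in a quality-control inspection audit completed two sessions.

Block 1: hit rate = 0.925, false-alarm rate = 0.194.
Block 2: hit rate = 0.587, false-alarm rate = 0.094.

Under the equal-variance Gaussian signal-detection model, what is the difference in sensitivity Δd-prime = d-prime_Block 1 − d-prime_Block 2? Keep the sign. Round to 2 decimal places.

Δd-prime = 0.77

Block 1: z(0.925) = 1.440, z(0.194) = -0.863, d' = 2.303
Block 2: z(0.587) = 0.220, z(0.094) = -1.317, d' = 1.537
Δd' = d'_Block 1 − d'_Block 2 = 2.303 − 1.537 = 0.766
Block 1 has the higher sensitivity.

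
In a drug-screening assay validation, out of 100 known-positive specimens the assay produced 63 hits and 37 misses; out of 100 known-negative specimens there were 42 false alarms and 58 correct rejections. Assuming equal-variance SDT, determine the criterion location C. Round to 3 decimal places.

C = -0.065

H = 63/100 = 0.6300
FA = 42/100 = 0.4200
z(H) = 0.3319
z(FA) = -0.2019
c = −½·[z(H) + z(FA)] = −0.5 × (0.3319 + (-0.2019)) = -0.0650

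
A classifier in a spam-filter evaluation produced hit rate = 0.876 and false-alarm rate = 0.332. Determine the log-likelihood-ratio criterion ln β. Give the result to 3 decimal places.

z(0.876) = 1.1552, z(0.332) = -0.4344
ln β = −½·[z(H)² − z(FA)²] = −0.5 × (1.3345 − 0.1887) = -0.5729

ln β = -0.573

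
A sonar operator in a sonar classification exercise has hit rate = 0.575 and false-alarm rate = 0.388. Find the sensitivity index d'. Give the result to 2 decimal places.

z(H) = z(0.575) = 0.189
z(FA) = z(0.388) = -0.285
d' = z(H) − z(FA) = 0.189 − (-0.285) = 0.474

d' = 0.47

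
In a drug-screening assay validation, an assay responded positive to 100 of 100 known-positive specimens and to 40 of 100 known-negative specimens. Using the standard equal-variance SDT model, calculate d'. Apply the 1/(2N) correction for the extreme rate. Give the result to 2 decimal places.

d' = 2.83

The hit rate is 100/100 = 1, so apply the 1/(2N) correction: H → 1 − 1/(2·100) = 0.99500.
z(H) = z(0.99500) = 2.576
z(FA) = z(0.40000) = -0.253
d' = 2.576 − (-0.253) = 2.829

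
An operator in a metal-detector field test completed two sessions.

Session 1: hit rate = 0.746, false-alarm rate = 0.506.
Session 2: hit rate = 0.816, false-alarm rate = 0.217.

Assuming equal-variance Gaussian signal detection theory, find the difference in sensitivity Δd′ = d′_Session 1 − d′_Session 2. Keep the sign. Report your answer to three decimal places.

Δd′ = -1.036

Session 1: z(0.746) = 0.6620, z(0.506) = 0.0150, d' = 0.6470
Session 2: z(0.816) = 0.9002, z(0.217) = -0.7824, d' = 1.6826
Δd' = d'_Session 1 − d'_Session 2 = 0.6470 − 1.6826 = -1.0356
Session 2 has the higher sensitivity.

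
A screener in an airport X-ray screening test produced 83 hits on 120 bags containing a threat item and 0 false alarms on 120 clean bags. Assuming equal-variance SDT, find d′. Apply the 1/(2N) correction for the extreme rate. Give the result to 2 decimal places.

The false-alarm rate is 0/120 = 0, so apply the 1/(2N) correction: FA → 1/(2·120) = 0.00417.
z(H) = z(0.69167) = 0.501
z(FA) = z(0.00417) = -2.638
d' = 0.501 − (-2.638) = 3.139

d′ = 3.14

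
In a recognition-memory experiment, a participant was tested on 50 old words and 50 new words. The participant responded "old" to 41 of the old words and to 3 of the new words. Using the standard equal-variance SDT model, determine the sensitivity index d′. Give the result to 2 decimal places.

H = 41/50 = 0.8200
FA = 3/50 = 0.0600
z(0.8200) = 0.9154, z(0.0600) = -1.5548
d' = z(H) − z(FA) = 0.9154 − (-1.5548) = 2.4702

d′ = 2.47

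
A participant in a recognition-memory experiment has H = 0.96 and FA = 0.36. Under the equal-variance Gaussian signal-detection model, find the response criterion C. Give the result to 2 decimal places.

z(H) = z(0.96) = 1.7507
z(FA) = z(0.36) = -0.3585
c = −½·[z(H) + z(FA)] = −0.5 × (1.7507 + (-0.3585)) = -0.6961

C = -0.70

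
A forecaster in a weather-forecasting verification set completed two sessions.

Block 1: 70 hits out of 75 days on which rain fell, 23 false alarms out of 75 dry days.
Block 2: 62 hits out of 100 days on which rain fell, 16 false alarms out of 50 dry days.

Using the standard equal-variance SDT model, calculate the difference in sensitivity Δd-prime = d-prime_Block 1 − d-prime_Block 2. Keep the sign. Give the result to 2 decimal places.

Block 1: z(0.9333) = 1.501, z(0.3067) = -0.505, d' = 2.006
Block 2: z(0.6200) = 0.305, z(0.3200) = -0.468, d' = 0.773
Δd' = d'_Block 1 − d'_Block 2 = 2.006 − 0.773 = 1.233
Block 1 has the higher sensitivity.

Δd-prime = 1.23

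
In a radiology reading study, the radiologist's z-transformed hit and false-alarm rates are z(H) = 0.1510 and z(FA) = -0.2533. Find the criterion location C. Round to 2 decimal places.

c = −½·[z(H) + z(FA)] = −½·(0.1510 + (-0.2533)) = 0.05115

C = 0.05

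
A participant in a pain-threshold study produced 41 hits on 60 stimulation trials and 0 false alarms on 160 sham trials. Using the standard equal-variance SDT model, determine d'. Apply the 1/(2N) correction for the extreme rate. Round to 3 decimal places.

d' = 3.211

The false-alarm rate is 0/160 = 0, so apply the 1/(2N) correction: FA → 1/(2·160) = 0.00313.
z(H) = z(0.68333) = 0.4770
z(FA) = z(0.00313) = -2.7338
d' = 0.4770 − (-2.7338) = 3.2108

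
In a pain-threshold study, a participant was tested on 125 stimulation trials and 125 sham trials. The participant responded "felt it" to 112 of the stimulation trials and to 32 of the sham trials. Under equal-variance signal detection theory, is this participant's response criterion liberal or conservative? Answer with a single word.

z(H) = 1.259, z(FA) = -0.656
c = −½·(z(H) + z(FA)) = -0.3015
c < 0 → liberal criterion (biased toward responding “yes”).

liberal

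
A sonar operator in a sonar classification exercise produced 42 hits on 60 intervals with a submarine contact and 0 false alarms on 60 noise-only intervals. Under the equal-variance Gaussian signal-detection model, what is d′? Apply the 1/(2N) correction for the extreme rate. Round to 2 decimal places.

d′ = 2.92

The false-alarm rate is 0/60 = 0, so apply the 1/(2N) correction: FA → 1/(2·60) = 0.00833.
z(H) = z(0.70000) = 0.524
z(FA) = z(0.00833) = -2.394
d' = 0.524 − (-2.394) = 2.918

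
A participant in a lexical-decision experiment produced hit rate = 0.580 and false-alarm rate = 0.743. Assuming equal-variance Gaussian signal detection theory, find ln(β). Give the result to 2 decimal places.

ln β = 0.19

z(H) = 0.202
z(FA) = 0.653
ln β = −½·[z(H)² − z(FA)²] = −0.5 × (0.041 − 0.426) = 0.1925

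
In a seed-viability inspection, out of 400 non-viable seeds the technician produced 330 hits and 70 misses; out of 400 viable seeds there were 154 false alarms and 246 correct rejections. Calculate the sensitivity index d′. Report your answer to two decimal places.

d′ = 1.23

H = 330/400 = 0.8250
FA = 154/400 = 0.3850
z(H) = 0.9346
z(FA) = -0.2924
d' = z(H) − z(FA) = 0.9346 − (-0.2924) = 1.2270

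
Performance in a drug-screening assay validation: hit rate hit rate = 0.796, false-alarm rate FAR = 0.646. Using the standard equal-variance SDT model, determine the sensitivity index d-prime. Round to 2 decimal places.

z(0.796) = 0.827, z(0.646) = 0.375
d' = z(H) − z(FA) = 0.827 − 0.375 = 0.452

d-prime = 0.45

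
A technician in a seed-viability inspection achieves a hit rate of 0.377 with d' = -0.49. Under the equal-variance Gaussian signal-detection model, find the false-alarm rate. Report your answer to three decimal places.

z(hit rate) = z(0.377) = -0.3134
z(FA) = z(H) − d' = -0.3134 − (-0.49) = 0.1766
false-alarm rate = Φ(0.1766) = 0.5701

false-alarm rate = 0.570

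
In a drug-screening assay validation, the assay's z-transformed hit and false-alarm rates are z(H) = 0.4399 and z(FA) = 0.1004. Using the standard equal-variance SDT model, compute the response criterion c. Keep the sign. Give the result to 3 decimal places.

c = -0.270

c = −½·[z(H) + z(FA)] = −½·(0.4399 + 0.1004) = -0.27015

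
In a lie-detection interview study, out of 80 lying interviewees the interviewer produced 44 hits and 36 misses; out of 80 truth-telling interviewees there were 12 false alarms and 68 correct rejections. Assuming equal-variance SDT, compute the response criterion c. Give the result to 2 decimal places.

c = 0.46

H = 44/80 = 0.5500
FA = 12/80 = 0.1500
z(0.5500) = 0.1257, z(0.1500) = -1.0364
c = −½·[z(H) + z(FA)] = −0.5 × (0.1257 + (-1.0364)) = 0.45535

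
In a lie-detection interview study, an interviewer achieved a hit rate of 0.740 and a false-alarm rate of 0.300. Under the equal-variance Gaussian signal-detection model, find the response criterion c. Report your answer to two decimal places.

z(0.740) = 0.643, z(0.300) = -0.524
c = −½·[z(H) + z(FA)] = −0.5 × (0.643 + (-0.524)) = -0.0595
c < 0: the interviewer has a liberal response bias.

c = -0.06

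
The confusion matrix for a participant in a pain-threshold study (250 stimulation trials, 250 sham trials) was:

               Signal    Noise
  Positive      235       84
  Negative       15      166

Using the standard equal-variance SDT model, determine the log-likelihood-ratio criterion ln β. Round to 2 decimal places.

ln β = -1.12

H = 235/250 = 0.9400
FA = 84/250 = 0.3360
z(H) = z(0.9400) = 1.555
z(FA) = z(0.3360) = -0.423
ln β = −½·[z(H)² − z(FA)²] = −0.5 × (2.418 − 0.179) = -1.1195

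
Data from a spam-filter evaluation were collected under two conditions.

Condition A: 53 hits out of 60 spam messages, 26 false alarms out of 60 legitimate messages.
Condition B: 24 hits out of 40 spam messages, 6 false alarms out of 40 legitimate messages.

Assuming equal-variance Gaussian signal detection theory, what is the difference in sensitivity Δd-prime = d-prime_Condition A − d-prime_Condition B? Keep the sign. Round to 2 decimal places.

Δd-prime = 0.07

Condition A: z(0.8833) = 1.192, z(0.4333) = -0.168, d' = 1.360
Condition B: z(0.6000) = 0.253, z(0.1500) = -1.036, d' = 1.289
Δd' = d'_Condition A − d'_Condition B = 1.360 − 1.289 = 0.071
Condition A has the higher sensitivity.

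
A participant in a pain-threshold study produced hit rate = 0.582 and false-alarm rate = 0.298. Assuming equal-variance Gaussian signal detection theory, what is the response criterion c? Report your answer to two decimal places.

c = 0.16

z(H) = 0.207
z(FA) = -0.530
c = −½·[z(H) + z(FA)] = −0.5 × (0.207 + (-0.530)) = 0.1615
c > 0: the participant has a conservative response bias.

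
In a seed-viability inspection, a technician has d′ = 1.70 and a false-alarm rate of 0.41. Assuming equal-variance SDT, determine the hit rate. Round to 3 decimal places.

hit rate = 0.930

z(false-alarm rate) = z(0.41) = -0.2275
z(H) = z(FA) + d' = -0.2275 + 1.70 = 1.4725
hit rate = Φ(1.4725) = 0.9296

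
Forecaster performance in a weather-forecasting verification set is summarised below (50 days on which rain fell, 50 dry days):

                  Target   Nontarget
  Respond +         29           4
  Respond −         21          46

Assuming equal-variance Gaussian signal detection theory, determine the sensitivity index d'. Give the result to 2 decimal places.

H = 29/50 = 0.5800
FA = 4/50 = 0.0800
z(H) = 0.2019
z(FA) = -1.4051
d' = z(H) − z(FA) = 0.2019 − (-1.4051) = 1.6070

d' = 1.61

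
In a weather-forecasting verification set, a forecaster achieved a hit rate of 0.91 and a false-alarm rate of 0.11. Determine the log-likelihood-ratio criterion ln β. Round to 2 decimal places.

Φ⁻¹(H) = 1.341
Φ⁻¹(FA) = -1.227
ln β = −½·[z(H)² − z(FA)²] = −0.5 × (1.798 − 1.506) = -0.146

ln β = -0.15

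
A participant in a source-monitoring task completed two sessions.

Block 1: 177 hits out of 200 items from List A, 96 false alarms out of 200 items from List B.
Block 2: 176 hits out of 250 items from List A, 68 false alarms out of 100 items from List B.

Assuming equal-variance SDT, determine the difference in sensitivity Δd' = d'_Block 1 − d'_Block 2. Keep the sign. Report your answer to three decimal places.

Block 1: z(0.8850) = 1.2004, z(0.4800) = -0.0502, d' = 1.2506
Block 2: z(0.7040) = 0.5359, z(0.6800) = 0.4677, d' = 0.0682
Δd' = d'_Block 1 − d'_Block 2 = 1.2506 − 0.0682 = 1.1824
Block 1 has the higher sensitivity.

Δd' = 1.182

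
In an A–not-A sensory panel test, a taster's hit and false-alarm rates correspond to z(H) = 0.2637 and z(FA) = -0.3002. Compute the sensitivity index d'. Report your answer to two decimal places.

d' = 0.56

d' = z(H) − z(FA) = 0.2637 − (-0.3002) = 0.5639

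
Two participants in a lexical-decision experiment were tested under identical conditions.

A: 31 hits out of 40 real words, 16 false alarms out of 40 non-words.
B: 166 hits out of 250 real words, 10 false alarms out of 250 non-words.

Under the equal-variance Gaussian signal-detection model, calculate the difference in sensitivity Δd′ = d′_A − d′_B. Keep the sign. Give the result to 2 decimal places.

Δd′ = -1.17

A: z(0.7750) = 0.755, z(0.4000) = -0.253, d' = 1.008
B: z(0.6640) = 0.423, z(0.0400) = -1.751, d' = 2.174
Δd' = d'_A − d'_B = 1.008 − 2.174 = -1.166
B has the higher sensitivity.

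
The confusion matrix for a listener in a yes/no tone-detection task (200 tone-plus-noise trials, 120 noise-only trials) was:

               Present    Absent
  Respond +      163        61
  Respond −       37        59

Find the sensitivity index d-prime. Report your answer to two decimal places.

d-prime = 0.88

H = 163/200 = 0.8150
FA = 61/120 = 0.5083
z(H) = z(0.8150) = 0.896
z(FA) = z(0.5083) = 0.021
d' = z(H) − z(FA) = 0.896 − 0.021 = 0.875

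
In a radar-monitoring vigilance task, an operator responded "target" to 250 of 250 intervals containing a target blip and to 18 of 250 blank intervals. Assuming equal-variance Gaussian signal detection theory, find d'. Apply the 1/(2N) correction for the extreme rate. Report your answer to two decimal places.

d' = 4.34

The hit rate is 250/250 = 1, so apply the 1/(2N) correction: H → 1 − 1/(2·250) = 0.99800.
z(H) = z(0.99800) = 2.878
z(FA) = z(0.07200) = -1.461
d' = 2.878 − (-1.461) = 4.339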